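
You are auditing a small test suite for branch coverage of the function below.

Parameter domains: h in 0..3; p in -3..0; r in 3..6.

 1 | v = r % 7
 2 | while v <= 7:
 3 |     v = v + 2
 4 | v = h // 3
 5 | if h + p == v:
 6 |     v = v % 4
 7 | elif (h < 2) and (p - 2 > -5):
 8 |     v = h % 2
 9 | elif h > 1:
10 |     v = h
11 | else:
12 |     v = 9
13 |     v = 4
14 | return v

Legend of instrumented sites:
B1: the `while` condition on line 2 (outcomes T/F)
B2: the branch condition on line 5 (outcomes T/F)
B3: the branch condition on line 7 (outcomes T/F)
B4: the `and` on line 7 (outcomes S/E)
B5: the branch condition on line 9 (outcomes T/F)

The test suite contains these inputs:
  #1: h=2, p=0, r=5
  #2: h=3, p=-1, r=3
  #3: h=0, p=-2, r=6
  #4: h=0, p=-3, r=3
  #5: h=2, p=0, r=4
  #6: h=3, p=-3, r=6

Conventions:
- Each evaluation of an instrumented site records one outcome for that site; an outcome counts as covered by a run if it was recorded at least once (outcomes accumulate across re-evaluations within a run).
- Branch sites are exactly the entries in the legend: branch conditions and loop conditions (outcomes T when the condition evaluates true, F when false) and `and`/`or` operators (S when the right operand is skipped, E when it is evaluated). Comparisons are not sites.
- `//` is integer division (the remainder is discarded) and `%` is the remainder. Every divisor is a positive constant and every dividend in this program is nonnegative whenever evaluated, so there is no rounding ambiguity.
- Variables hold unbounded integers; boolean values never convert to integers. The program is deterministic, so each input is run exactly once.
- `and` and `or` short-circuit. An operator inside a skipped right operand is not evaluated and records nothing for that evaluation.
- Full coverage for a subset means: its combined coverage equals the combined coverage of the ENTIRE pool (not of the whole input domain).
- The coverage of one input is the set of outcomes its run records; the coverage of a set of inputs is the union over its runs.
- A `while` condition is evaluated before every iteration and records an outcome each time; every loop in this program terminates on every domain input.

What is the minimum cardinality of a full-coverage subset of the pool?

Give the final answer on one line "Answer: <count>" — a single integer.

run #1 (h=2, p=0, r=5) records B1=T, B1=F, B2=F, B3=F, B4=S, B5=T
run #2 (h=3, p=-1, r=3) records B1=T, B1=F, B2=F, B3=F, B4=S, B5=T
run #3 (h=0, p=-2, r=6) records B1=T, B1=F, B2=F, B3=T, B4=E
run #4 (h=0, p=-3, r=3) records B1=T, B1=F, B2=F, B3=F, B4=E, B5=F
run #5 (h=2, p=0, r=4) records B1=T, B1=F, B2=F, B3=F, B4=S, B5=T
run #6 (h=3, p=-3, r=6) records B1=T, B1=F, B2=F, B3=F, B4=S, B5=T
together the pool reaches 9 outcomes: B1=T, B1=F, B2=F, B3=T, B3=F, B4=S, B4=E, B5=T, B5=F
size 1 is not enough: best union over all size-1 subsets is 6/9
size 2 is not enough: best union over all size-2 subsets is 8/9
at size 3, {1, 3, 4} reaches all 9 outcomes; every lexicographically earlier size-3 subset fails

Answer: 3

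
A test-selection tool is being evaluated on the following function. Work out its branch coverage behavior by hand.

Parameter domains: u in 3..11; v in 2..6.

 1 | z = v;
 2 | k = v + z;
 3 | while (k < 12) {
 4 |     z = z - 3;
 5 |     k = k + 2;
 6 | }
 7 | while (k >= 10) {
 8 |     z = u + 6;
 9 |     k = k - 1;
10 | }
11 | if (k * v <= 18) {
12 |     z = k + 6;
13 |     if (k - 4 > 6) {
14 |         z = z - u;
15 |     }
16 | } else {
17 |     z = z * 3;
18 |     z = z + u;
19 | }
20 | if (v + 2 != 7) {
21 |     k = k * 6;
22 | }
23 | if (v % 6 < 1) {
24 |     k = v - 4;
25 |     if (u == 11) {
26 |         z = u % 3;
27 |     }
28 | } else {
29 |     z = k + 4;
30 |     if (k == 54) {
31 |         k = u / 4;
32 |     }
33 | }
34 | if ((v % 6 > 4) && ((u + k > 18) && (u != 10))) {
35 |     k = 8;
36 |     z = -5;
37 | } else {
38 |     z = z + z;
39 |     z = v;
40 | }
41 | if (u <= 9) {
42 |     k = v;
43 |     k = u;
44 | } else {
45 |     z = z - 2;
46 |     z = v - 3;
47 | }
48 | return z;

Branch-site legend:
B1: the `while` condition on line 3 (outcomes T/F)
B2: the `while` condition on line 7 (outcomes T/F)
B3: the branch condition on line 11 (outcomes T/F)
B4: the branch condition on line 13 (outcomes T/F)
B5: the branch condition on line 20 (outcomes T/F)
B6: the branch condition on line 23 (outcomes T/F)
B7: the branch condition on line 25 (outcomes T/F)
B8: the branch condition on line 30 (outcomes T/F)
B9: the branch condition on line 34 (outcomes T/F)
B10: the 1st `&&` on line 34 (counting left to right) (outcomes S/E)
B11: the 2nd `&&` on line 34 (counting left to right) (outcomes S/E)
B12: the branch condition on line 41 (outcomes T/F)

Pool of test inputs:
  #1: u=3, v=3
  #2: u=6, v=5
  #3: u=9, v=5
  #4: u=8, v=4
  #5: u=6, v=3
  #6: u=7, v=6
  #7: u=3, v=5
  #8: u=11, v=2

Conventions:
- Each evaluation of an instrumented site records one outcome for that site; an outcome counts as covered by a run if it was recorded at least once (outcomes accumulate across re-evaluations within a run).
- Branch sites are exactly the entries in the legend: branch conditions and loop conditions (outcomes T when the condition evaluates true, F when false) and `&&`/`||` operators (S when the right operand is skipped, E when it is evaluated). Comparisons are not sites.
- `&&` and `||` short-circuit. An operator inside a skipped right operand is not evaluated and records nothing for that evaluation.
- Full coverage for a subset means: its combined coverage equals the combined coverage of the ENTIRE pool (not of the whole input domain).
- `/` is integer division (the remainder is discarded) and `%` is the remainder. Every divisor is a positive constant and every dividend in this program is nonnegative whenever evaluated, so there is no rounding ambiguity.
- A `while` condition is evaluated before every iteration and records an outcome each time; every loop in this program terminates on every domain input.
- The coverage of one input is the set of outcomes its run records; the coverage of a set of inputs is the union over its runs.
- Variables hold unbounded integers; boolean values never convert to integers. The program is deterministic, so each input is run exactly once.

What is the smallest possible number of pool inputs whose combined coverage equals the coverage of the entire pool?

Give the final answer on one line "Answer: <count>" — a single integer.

run #1 (u=3, v=3) records B1=T, B1=F, B2=T, B2=F, B3=F, B5=T, B6=F, B8=T, B9=F, B10=S, B12=T
run #2 (u=6, v=5) records B1=T, B1=F, B2=T, B2=F, B3=F, B5=F, B6=F, B8=F, B9=F, B10=E, B11=S, B12=T
run #3 (u=9, v=5) records B1=T, B1=F, B2=T, B2=F, B3=F, B5=F, B6=F, B8=F, B9=F, B10=E, B11=S, B12=T
run #4 (u=8, v=4) records B1=T, B1=F, B2=T, B2=F, B3=F, B5=T, B6=F, B8=T, B9=F, B10=S, B12=T
run #5 (u=6, v=3) records B1=T, B1=F, B2=T, B2=F, B3=F, B5=T, B6=F, B8=T, B9=F, B10=S, B12=T
run #6 (u=7, v=6) records B1=F, B2=T, B2=F, B3=F, B5=T, B6=T, B7=F, B9=F, B10=S, B12=T
run #7 (u=3, v=5) records B1=T, B1=F, B2=T, B2=F, B3=F, B5=F, B6=F, B8=F, B9=F, B10=E, B11=S, B12=T
run #8 (u=11, v=2) records B1=T, B1=F, B2=T, B2=F, B3=T, B4=F, B5=T, B6=F, B8=T, B9=F, B10=S, B12=F
union over all inputs: B1=T, B1=F, B2=T, B2=F, B3=T, B3=F, B4=F, B5=T, B5=F, B6=T, B6=F, B7=F, B8=T, B8=F, B9=F, B10=S, B10=E, B11=S, B12=T, B12=F (20 outcomes)
no size-1 subset reaches all 20 outcomes (best union: 12/20)
no size-2 subset reaches all 20 outcomes (best union: 18/20)
size 3: inputs {2, 6, 8} cover all 20 outcomes, and no lexicographically smaller subset of this size does

Answer: 3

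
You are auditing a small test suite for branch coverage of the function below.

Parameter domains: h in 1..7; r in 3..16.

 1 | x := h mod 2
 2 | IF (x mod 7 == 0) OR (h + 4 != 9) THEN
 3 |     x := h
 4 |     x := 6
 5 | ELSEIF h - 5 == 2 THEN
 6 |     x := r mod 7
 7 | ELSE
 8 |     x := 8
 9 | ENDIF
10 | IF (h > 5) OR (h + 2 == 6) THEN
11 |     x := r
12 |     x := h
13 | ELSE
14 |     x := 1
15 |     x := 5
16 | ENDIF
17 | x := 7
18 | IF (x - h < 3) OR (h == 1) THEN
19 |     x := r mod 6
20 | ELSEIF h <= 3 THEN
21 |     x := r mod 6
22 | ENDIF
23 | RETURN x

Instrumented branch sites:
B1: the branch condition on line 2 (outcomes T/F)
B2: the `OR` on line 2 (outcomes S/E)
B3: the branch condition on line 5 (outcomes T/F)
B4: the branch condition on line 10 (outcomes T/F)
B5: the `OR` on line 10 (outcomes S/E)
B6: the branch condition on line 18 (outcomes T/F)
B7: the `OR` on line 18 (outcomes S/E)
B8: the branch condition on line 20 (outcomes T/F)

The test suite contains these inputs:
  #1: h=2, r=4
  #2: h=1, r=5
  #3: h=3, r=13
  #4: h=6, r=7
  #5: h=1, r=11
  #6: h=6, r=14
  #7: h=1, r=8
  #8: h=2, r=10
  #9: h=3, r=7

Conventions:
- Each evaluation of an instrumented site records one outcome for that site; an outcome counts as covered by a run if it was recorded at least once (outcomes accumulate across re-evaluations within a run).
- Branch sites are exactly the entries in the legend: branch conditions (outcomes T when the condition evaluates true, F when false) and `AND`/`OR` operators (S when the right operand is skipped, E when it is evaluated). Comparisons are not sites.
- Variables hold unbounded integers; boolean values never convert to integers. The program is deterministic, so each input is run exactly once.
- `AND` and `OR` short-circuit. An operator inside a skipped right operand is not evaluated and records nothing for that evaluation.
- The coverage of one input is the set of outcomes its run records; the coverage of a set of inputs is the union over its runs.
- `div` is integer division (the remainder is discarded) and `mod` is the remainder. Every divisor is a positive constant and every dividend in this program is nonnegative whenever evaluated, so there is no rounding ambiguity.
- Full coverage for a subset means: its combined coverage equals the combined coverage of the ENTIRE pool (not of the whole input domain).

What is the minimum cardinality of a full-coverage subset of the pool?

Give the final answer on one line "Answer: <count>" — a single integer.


input #1, h=2, r=4: events B2->S, B1->T, B5->E, B4->F, B7->E, B6->F, B8->T; outcomes B1=T, B2=S, B4=F, B5=E, B6=F, B7=E, B8=T
input #2, h=1, r=5: events B2->E, B1->T, B5->E, B4->F, B7->E, B6->T; outcomes B1=T, B2=E, B4=F, B5=E, B6=T, B7=E
input #3, h=3, r=13: events B2->E, B1->T, B5->E, B4->F, B7->E, B6->F, B8->T; outcomes B1=T, B2=E, B4=F, B5=E, B6=F, B7=E, B8=T
input #4, h=6, r=7: events B2->S, B1->T, B5->S, B4->T, B7->S, B6->T; outcomes B1=T, B2=S, B4=T, B5=S, B6=T, B7=S
input #5, h=1, r=11: events B2->E, B1->T, B5->E, B4->F, B7->E, B6->T; outcomes B1=T, B2=E, B4=F, B5=E, B6=T, B7=E
input #6, h=6, r=14: events B2->S, B1->T, B5->S, B4->T, B7->S, B6->T; outcomes B1=T, B2=S, B4=T, B5=S, B6=T, B7=S
input #7, h=1, r=8: events B2->E, B1->T, B5->E, B4->F, B7->E, B6->T; outcomes B1=T, B2=E, B4=F, B5=E, B6=T, B7=E
input #8, h=2, r=10: events B2->S, B1->T, B5->E, B4->F, B7->E, B6->F, B8->T; outcomes B1=T, B2=S, B4=F, B5=E, B6=F, B7=E, B8=T
input #9, h=3, r=7: events B2->E, B1->T, B5->E, B4->F, B7->E, B6->F, B8->T; outcomes B1=T, B2=E, B4=F, B5=E, B6=F, B7=E, B8=T
union over all inputs: B1=T, B2=S, B2=E, B4=T, B4=F, B5=S, B5=E, B6=T, B6=F, B7=S, B7=E, B8=T (12 outcomes)
no size-1 subset reaches all 12 outcomes (best union: 7/12)
inputs {3, 4} (size 2) cover everything; no size-2 subset with a lexicographically smaller index list covers all 12
Answer: 2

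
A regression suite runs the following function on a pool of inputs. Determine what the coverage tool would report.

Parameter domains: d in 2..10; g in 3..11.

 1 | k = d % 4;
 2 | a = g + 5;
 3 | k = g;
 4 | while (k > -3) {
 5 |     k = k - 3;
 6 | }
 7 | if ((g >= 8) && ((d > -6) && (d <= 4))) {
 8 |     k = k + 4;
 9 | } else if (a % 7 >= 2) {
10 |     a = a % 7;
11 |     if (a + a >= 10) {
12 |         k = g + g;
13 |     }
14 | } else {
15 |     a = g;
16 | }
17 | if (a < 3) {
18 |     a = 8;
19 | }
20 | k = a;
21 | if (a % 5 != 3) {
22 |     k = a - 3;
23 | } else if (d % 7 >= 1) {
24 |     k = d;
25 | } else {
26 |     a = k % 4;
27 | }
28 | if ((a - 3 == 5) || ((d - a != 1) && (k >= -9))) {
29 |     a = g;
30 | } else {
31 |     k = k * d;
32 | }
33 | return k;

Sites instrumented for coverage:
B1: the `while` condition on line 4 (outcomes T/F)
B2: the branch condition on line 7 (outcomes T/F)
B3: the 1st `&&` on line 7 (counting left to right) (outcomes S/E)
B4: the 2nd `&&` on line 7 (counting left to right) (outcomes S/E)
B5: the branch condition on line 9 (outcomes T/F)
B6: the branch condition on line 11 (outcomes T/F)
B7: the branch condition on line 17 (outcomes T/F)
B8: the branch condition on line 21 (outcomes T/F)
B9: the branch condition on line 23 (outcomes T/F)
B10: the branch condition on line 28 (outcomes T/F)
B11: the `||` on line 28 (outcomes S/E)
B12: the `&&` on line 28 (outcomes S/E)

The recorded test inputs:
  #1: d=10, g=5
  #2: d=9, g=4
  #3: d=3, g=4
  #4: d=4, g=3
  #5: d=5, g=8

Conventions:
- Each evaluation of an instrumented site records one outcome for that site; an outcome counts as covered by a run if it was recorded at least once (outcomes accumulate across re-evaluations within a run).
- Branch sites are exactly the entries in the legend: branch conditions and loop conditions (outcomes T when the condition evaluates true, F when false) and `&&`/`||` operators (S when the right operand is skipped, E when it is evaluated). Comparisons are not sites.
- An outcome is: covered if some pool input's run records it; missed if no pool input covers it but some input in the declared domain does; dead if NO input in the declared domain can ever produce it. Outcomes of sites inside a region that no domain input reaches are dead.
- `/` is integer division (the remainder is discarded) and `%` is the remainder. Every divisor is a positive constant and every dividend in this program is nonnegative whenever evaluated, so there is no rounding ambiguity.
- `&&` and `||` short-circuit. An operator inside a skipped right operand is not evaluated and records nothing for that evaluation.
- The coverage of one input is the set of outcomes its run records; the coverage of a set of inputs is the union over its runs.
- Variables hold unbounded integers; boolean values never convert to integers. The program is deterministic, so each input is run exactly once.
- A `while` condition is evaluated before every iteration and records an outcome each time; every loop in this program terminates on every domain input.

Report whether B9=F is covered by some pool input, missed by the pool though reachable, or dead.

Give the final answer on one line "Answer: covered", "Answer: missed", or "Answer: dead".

no pool input records B9=F
but domain input (d=7, g=3) does record it -> reachable, so missed

Answer: missed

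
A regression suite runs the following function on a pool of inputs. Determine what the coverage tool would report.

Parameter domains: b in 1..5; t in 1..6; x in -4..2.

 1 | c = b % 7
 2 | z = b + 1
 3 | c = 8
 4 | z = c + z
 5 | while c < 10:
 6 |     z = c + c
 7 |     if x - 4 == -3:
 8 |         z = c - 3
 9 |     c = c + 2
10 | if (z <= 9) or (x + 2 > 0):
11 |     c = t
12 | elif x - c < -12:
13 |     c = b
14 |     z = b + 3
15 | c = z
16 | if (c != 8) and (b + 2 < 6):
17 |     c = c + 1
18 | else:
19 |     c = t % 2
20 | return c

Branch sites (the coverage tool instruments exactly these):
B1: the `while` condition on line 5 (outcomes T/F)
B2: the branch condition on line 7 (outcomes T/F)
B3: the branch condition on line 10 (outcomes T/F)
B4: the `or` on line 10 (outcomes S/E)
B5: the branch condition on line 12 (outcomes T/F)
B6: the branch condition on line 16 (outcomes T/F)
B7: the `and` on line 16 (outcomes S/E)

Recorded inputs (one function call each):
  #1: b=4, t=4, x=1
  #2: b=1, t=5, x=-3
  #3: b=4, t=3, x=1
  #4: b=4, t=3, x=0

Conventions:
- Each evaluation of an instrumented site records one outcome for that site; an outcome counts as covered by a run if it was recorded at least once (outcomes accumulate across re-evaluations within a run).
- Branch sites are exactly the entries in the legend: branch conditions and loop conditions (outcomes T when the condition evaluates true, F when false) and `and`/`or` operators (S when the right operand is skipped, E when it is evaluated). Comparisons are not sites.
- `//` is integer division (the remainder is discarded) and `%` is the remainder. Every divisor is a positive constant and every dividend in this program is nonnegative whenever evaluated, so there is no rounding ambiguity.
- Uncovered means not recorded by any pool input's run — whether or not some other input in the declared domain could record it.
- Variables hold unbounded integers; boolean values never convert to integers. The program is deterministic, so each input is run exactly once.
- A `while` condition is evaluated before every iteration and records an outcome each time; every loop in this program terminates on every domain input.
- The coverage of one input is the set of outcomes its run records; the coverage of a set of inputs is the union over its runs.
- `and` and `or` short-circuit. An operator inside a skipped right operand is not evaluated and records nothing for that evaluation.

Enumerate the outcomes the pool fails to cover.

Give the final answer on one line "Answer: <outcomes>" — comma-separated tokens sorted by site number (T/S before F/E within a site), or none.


#1 (b=4, t=4, x=1) -> B1->T, B2->T, B1->F, B4->S, B3->T, B7->E, B6->F; covered: B1=T, B1=F, B2=T, B3=T, B4=S, B6=F, B7=E
#2 (b=1, t=5, x=-3) -> B1->T, B2->F, B1->F, B4->E, B3->F, B5->T, B7->E, B6->T; covered: B1=T, B1=F, B2=F, B3=F, B4=E, B5=T, B6=T, B7=E
#3 (b=4, t=3, x=1) -> B1->T, B2->T, B1->F, B4->S, B3->T, B7->E, B6->F; covered: B1=T, B1=F, B2=T, B3=T, B4=S, B6=F, B7=E
#4 (b=4, t=3, x=0) -> B1->T, B2->F, B1->F, B4->E, B3->T, B7->E, B6->F; covered: B1=T, B1=F, B2=F, B3=T, B4=E, B6=F, B7=E
union over the pool: B1=T, B1=F, B2=T, B2=F, B3=T, B3=F, B4=S, B4=E, B5=T, B6=T, B6=F, B7=E
uncovered (2 of 14): B5=F, B7=S
Answer: B5=F, B7=S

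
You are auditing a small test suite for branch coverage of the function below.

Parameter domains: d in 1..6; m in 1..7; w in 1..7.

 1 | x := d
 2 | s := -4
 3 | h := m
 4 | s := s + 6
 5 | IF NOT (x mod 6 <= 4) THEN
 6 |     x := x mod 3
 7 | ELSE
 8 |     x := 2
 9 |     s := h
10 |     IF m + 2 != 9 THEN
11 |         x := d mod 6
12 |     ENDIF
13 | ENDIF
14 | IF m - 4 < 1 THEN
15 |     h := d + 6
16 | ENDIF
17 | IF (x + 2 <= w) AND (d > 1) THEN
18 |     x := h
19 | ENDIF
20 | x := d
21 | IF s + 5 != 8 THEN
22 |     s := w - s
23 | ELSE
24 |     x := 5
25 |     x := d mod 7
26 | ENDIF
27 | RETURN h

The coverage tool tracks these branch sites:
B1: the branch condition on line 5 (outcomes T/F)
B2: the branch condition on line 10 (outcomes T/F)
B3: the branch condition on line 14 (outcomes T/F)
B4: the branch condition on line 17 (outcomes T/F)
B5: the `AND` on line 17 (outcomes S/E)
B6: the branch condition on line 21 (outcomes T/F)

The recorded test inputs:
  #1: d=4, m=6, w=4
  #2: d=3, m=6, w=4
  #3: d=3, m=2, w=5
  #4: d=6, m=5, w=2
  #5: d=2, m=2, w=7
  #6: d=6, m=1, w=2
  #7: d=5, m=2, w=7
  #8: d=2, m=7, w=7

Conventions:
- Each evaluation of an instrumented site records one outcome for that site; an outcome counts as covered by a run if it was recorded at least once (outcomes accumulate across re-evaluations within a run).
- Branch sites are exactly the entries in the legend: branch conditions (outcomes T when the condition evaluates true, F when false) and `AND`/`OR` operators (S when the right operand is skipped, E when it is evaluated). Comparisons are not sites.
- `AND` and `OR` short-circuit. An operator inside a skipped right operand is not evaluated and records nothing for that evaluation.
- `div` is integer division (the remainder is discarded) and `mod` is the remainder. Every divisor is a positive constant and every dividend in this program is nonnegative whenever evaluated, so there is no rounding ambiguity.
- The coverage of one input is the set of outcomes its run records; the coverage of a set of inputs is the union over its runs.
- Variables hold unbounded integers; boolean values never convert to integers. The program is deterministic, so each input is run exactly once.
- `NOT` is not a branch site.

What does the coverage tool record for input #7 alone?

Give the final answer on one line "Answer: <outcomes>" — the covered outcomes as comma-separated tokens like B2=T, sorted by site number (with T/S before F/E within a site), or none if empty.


Event log for input #7 (d=5, m=2, w=7):
  B1->T, B3->T, B5->E, B4->T, B6->T
as a set, this run covers: B1=T, B3=T, B4=T, B5=E, B6=T
Answer: B1=T, B3=T, B4=T, B5=E, B6=T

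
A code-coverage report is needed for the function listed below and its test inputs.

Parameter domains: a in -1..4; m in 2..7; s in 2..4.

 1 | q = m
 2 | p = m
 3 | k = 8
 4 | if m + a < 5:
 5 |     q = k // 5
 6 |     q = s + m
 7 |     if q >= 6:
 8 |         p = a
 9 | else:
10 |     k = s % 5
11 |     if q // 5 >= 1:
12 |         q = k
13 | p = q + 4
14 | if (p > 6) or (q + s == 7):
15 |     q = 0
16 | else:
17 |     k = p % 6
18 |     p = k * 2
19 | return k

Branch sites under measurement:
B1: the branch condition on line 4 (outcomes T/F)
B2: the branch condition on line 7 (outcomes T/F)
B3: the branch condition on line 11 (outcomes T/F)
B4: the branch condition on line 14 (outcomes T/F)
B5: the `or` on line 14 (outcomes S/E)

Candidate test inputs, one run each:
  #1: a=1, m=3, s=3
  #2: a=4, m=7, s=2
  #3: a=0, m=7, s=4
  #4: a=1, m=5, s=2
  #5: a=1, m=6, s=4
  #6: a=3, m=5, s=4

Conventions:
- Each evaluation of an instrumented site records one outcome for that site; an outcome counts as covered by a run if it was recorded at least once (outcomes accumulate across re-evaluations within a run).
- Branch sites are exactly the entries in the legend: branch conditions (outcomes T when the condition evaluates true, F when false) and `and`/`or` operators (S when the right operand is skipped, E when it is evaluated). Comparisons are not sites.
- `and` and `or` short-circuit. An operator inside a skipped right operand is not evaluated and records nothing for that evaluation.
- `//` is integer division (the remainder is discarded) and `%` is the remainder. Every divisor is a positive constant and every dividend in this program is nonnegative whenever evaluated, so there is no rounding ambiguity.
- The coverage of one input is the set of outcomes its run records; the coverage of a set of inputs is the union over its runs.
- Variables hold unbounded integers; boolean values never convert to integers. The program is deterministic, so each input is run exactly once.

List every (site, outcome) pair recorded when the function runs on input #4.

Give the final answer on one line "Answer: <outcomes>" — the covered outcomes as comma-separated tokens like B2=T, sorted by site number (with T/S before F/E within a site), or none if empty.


Event log for input #4 (a=1, m=5, s=2):
  B1->F, B3->T, B5->E, B4->F
deduplicating events, the covered set is: B1=F, B3=T, B4=F, B5=E
Answer: B1=F, B3=T, B4=F, B5=E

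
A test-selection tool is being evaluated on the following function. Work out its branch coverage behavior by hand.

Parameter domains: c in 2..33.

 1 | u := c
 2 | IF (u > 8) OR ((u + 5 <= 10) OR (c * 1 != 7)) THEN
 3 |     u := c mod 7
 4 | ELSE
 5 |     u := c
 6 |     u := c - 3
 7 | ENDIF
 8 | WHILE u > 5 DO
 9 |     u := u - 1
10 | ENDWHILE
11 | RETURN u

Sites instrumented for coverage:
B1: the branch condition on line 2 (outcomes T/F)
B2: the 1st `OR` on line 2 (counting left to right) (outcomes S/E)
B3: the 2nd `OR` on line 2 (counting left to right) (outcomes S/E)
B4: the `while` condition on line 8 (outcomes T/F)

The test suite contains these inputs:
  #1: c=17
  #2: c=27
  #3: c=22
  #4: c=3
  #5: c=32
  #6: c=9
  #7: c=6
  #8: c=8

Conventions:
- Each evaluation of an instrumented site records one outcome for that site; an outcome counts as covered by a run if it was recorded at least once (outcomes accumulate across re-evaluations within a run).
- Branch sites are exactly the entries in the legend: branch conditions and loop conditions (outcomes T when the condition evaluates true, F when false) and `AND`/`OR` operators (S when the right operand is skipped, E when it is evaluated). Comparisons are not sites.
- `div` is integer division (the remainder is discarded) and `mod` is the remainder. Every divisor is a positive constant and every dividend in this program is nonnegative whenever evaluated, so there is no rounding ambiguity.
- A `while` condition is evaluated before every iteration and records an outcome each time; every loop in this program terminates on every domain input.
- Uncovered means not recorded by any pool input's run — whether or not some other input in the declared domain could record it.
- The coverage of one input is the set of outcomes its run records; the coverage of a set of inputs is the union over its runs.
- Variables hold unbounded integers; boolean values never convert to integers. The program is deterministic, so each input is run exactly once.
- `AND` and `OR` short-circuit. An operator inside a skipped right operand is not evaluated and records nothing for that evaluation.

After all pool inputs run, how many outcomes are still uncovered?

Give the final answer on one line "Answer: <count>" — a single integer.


input #1 (c=17): events B2->S, B1->T, B4->F; covers B1=T, B2=S, B4=F
input #2 (c=27): events B2->S, B1->T, B4->T, B4->F; covers B1=T, B2=S, B4=T, B4=F
input #3 (c=22): events B2->S, B1->T, B4->F; covers B1=T, B2=S, B4=F
input #4 (c=3): events B2->E, B3->S, B1->T, B4->F; covers B1=T, B2=E, B3=S, B4=F
input #5 (c=32): events B2->S, B1->T, B4->F; covers B1=T, B2=S, B4=F
input #6 (c=9): events B2->S, B1->T, B4->F; covers B1=T, B2=S, B4=F
input #7 (c=6): events B2->E, B3->E, B1->T, B4->T, B4->F; covers B1=T, B2=E, B3=E, B4=T, B4=F
input #8 (c=8): events B2->E, B3->E, B1->T, B4->F; covers B1=T, B2=E, B3=E, B4=F
union over the pool: B1=T, B2=S, B2=E, B3=S, B3=E, B4=T, B4=F
uncovered (1 of 8): B1=F
Answer: 1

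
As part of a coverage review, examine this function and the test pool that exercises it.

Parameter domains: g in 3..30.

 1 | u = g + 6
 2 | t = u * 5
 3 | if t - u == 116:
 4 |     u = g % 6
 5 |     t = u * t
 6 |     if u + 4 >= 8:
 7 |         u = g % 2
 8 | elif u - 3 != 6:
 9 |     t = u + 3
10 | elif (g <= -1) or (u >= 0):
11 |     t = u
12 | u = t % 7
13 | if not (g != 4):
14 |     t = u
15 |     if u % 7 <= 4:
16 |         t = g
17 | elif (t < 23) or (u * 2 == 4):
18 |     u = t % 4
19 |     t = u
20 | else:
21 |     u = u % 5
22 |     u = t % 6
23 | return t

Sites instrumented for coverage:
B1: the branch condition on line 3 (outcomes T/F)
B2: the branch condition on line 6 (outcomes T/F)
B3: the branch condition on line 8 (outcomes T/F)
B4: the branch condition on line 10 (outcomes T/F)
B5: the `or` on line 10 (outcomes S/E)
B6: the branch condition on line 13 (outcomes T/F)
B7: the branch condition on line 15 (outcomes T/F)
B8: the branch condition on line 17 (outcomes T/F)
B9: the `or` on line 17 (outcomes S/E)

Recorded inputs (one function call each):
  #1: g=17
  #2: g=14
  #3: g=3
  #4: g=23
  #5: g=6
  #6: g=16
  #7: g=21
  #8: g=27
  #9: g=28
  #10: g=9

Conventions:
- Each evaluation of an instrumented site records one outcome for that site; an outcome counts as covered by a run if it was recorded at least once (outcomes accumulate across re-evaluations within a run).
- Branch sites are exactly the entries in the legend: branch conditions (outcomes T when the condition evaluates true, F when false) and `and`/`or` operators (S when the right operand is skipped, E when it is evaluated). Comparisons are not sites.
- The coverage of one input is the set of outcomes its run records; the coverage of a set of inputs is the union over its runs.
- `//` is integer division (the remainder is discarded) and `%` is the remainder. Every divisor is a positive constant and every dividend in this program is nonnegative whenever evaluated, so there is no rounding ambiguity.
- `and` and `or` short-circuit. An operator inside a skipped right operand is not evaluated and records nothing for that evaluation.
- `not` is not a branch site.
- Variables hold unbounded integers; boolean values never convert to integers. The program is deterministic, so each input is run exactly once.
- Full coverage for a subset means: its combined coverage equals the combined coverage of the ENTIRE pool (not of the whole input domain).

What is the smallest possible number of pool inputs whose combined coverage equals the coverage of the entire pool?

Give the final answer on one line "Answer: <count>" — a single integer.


run #1 (g=17) runs B1->F, B3->T, B6->F, B9->E, B8->F; records B1=F, B3=T, B6=F, B8=F, B9=E
run #2 (g=14) runs B1->F, B3->T, B6->F, B9->E, B8->T; records B1=F, B3=T, B6=F, B8=T, B9=E
run #3 (g=3) runs B1->F, B3->F, B5->E, B4->T, B6->F, B9->S, B8->T; records B1=F, B3=F, B4=T, B5=E, B6=F, B8=T, B9=S
run #4 (g=23) runs B1->T, B2->T, B6->F, B9->E, B8->F; records B1=T, B2=T, B6=F, B8=F, B9=E
run #5 (g=6) runs B1->F, B3->T, B6->F, B9->S, B8->T; records B1=F, B3=T, B6=F, B8=T, B9=S
run #6 (g=16) runs B1->F, B3->T, B6->F, B9->E, B8->F; records B1=F, B3=T, B6=F, B8=F, B9=E
run #7 (g=21) runs B1->F, B3->T, B6->F, B9->E, B8->T; records B1=F, B3=T, B6=F, B8=T, B9=E
run #8 (g=27) runs B1->F, B3->T, B6->F, B9->E, B8->F; records B1=F, B3=T, B6=F, B8=F, B9=E
run #9 (g=28) runs B1->F, B3->T, B6->F, B9->E, B8->T; records B1=F, B3=T, B6=F, B8=T, B9=E
run #10 (g=9) runs B1->F, B3->T, B6->F, B9->S, B8->T; records B1=F, B3=T, B6=F, B8=T, B9=S
the full pool covers 12 outcomes: B1=T, B1=F, B2=T, B3=T, B3=F, B4=T, B5=E, B6=F, B8=T, B8=F, B9=S, B9=E
no size-1 subset reaches all 12 outcomes (best union: 7/12)
no size-2 subset reaches all 12 outcomes (best union: 11/12)
at size 3, {1, 3, 4} reaches all 12 outcomes; every lexicographically earlier size-3 subset fails
Answer: 3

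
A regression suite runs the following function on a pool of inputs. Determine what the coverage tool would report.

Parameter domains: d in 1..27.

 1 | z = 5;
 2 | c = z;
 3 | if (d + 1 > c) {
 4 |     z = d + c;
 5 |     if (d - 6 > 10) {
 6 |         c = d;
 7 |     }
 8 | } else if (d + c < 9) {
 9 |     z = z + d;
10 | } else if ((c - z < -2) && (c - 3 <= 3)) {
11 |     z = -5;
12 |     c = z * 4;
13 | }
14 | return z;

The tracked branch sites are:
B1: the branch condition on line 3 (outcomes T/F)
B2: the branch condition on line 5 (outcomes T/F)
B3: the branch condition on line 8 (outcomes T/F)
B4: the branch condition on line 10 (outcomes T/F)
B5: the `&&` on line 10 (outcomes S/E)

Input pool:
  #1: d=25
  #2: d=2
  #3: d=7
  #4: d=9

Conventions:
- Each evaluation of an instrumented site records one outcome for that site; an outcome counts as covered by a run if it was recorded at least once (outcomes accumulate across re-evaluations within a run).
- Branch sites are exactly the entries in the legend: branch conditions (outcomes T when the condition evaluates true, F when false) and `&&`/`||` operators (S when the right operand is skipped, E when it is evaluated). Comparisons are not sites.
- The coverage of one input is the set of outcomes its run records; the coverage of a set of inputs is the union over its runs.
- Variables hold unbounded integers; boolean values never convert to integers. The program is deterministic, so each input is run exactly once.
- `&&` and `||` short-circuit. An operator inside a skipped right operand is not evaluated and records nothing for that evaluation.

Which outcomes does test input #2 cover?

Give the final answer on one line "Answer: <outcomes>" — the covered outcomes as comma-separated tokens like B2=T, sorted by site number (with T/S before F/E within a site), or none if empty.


Event log for input #2 (d=2):
  B1->F, B3->T
as a set, this run covers: B1=F, B3=T
Answer: B1=F, B3=T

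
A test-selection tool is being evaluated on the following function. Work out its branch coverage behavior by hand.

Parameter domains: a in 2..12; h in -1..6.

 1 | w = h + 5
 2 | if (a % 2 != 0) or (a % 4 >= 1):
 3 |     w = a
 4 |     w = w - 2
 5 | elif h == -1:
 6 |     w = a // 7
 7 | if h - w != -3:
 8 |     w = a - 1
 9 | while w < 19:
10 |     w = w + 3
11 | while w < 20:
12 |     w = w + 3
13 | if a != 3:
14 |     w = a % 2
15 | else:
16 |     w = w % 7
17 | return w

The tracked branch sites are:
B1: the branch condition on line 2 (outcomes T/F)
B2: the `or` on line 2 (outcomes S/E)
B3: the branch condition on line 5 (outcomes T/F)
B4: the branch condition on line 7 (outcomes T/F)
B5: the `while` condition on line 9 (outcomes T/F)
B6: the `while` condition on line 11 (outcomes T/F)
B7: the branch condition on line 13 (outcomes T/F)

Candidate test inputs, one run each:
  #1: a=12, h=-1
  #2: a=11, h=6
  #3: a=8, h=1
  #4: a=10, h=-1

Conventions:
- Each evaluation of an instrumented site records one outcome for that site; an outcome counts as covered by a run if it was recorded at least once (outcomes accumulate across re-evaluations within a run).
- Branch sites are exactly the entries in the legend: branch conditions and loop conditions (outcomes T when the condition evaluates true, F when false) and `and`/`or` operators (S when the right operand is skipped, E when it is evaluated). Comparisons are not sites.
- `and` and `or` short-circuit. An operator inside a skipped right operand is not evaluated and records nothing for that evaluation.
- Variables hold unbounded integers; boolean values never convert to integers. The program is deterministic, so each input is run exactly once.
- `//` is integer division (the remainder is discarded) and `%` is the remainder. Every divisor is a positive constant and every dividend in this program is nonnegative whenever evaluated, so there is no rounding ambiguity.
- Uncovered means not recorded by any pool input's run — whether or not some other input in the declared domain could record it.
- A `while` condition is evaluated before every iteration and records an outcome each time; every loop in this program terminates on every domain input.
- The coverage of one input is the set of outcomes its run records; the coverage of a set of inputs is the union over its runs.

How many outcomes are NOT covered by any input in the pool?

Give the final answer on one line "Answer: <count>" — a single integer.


test 1 (a=12, h=-1) fires B2->E, B1->F, B3->T, B4->T, B5->T, B5->T, B5->T, B5->F, B6->F, B7->T; hits B1=F, B2=E, B3=T, B4=T, B5=T, B5=F, B6=F, B7=T
test 2 (a=11, h=6) fires B2->S, B1->T, B4->F, B5->T, B5->T, B5->T, B5->T, B5->F, B6->F, B7->T; hits B1=T, B2=S, B4=F, B5=T, B5=F, B6=F, B7=T
test 3 (a=8, h=1) fires B2->E, B1->F, B3->F, B4->T, B5->T, B5->T, B5->T, B5->T, B5->F, B6->T, B6->F, B7->T; hits B1=F, B2=E, B3=F, B4=T, B5=T, B5=F, B6=T, B6=F, B7=T
test 4 (a=10, h=-1) fires B2->E, B1->T, B4->T, B5->T, B5->T, B5->T, B5->T, B5->F, B6->F, B7->T; hits B1=T, B2=E, B4=T, B5=T, B5=F, B6=F, B7=T
union over the pool: B1=T, B1=F, B2=S, B2=E, B3=T, B3=F, B4=T, B4=F, B5=T, B5=F, B6=T, B6=F, B7=T
uncovered (1 of 14): B7=F
Answer: 1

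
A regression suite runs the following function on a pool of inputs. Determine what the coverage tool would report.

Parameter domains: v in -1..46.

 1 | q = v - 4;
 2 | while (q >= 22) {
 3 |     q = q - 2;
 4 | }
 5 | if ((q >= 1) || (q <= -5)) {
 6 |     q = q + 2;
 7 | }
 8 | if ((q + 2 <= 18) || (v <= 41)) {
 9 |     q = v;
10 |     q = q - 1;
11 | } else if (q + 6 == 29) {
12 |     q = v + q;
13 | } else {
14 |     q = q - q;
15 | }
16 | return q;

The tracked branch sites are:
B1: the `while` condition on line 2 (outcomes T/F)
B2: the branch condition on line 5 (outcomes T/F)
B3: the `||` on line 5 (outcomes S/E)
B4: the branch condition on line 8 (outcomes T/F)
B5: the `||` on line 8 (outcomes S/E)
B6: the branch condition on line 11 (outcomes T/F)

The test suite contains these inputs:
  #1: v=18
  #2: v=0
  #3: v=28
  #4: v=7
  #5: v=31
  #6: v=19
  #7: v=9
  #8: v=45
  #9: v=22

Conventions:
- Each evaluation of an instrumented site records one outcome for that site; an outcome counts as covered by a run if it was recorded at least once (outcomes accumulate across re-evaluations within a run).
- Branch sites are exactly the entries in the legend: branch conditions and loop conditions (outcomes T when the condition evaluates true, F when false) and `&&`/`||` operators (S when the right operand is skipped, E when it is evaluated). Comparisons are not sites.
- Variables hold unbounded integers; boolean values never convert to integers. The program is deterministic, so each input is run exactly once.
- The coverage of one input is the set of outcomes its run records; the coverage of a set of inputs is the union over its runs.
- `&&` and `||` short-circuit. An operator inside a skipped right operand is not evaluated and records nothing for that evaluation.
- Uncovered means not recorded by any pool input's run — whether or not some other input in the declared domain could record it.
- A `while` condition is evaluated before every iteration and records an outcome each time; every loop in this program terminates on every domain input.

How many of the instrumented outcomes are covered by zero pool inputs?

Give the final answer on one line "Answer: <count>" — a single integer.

run #1 (v=18) runs B1->F, B3->S, B2->T, B5->S, B4->T; records B1=F, B2=T, B3=S, B4=T, B5=S
run #2 (v=0) runs B1->F, B3->E, B2->F, B5->S, B4->T; records B1=F, B2=F, B3=E, B4=T, B5=S
run #3 (v=28) runs B1->T, B1->T, B1->F, B3->S, B2->T, B5->E, B4->T; records B1=T, B1=F, B2=T, B3=S, B4=T, B5=E
run #4 (v=7) runs B1->F, B3->S, B2->T, B5->S, B4->T; records B1=F, B2=T, B3=S, B4=T, B5=S
run #5 (v=31) runs B1->T, B1->T, B1->T, B1->F, B3->S, B2->T, B5->E, B4->T; records B1=T, B1=F, B2=T, B3=S, B4=T, B5=E
run #6 (v=19) runs B1->F, B3->S, B2->T, B5->E, B4->T; records B1=F, B2=T, B3=S, B4=T, B5=E
run #7 (v=9) runs B1->F, B3->S, B2->T, B5->S, B4->T; records B1=F, B2=T, B3=S, B4=T, B5=S
run #8 (v=45) runs B1->T, B1->T, B1->T, B1->T, B1->T, B1->T, B1->T, B1->T, B1->T, B1->T, B1->F, B3->S, B2->T, B5->E, ...; records B1=T, B1=F, B2=T, B3=S, B4=F, B5=E, B6=T
run #9 (v=22) runs B1->F, B3->S, B2->T, B5->E, B4->T; records B1=F, B2=T, B3=S, B4=T, B5=E
union over the pool: B1=T, B1=F, B2=T, B2=F, B3=S, B3=E, B4=T, B4=F, B5=S, B5=E, B6=T
uncovered (1 of 12): B6=F

Answer: 1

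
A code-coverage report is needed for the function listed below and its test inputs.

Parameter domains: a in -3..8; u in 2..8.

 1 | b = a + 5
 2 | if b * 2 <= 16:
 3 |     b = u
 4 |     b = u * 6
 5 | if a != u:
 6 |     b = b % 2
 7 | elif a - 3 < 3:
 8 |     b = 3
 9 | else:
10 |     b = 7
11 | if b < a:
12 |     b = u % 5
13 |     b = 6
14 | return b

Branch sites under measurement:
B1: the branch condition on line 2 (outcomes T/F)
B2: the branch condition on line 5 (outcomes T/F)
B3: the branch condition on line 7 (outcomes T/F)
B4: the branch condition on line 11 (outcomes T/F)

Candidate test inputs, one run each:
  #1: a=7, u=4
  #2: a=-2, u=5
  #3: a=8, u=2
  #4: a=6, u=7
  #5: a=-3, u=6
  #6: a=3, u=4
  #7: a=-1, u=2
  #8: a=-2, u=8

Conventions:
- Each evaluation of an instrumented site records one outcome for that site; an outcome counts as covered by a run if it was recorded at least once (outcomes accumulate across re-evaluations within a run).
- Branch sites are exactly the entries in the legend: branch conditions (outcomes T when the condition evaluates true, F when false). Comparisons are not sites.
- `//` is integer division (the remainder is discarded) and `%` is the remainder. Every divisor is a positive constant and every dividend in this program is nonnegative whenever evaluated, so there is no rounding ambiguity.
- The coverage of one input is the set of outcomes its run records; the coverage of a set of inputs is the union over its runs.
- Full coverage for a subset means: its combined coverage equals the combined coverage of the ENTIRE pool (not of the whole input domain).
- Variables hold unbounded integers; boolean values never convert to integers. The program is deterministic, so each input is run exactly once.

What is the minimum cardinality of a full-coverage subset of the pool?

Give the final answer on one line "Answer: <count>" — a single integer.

run #1 (a=7, u=4) records B1=F, B2=T, B4=T
run #2 (a=-2, u=5) records B1=T, B2=T, B4=F
run #3 (a=8, u=2) records B1=F, B2=T, B4=T
run #4 (a=6, u=7) records B1=F, B2=T, B4=T
run #5 (a=-3, u=6) records B1=T, B2=T, B4=F
run #6 (a=3, u=4) records B1=T, B2=T, B4=T
run #7 (a=-1, u=2) records B1=T, B2=T, B4=F
run #8 (a=-2, u=8) records B1=T, B2=T, B4=F
together the pool reaches 5 outcomes: B1=T, B1=F, B2=T, B4=T, B4=F
no size-1 subset reaches all 5 outcomes (best union: 3/5)
size 2: inputs {1, 2} cover all 5 outcomes, and no lexicographically smaller subset of this size does

Answer: 2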